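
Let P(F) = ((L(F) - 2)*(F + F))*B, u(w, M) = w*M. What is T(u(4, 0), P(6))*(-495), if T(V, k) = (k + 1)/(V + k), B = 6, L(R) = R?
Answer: -15895/32 ≈ -496.72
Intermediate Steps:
u(w, M) = M*w
P(F) = 12*F*(-2 + F) (P(F) = ((F - 2)*(F + F))*6 = ((-2 + F)*(2*F))*6 = (2*F*(-2 + F))*6 = 12*F*(-2 + F))
T(V, k) = (1 + k)/(V + k)
T(u(4, 0), P(6))*(-495) = ((1 + 12*6*(-2 + 6))/(0*4 + 12*6*(-2 + 6)))*(-495) = ((1 + 12*6*4)/(0 + 12*6*4))*(-495) = ((1 + 288)/(0 + 288))*(-495) = (289/288)*(-495) = -15895/32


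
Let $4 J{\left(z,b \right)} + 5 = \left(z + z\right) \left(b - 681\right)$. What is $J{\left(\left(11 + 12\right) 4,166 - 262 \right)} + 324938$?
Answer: $\frac{1156779}{4} \approx 2.892 \cdot 10^{5}$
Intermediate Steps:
$J{\left(z,b \right)} = - \frac{5}{4} + \frac{z \left(-681 + b\right)}{2}$ ($J{\left(z,b \right)} = - \frac{5}{4} + \frac{\left(z + z\right) \left(b - 681\right)}{4} = - \frac{5}{4} + \frac{2 z \left(-681 + b\right)}{4} = - \frac{5}{4} + \frac{z \left(-681 + b\right)}{2}$)
$J{\left(\left(11 + 12\right) 4,166 - 262 \right)} + 324938 = \left(- \frac{5}{4} - \frac{681 \left(11 + 12\right) 4}{2} + \frac{\left(166 - 262\right) \left(11 + 12\right) 4}{2}\right) + 324938 = \left(- \frac{5}{4} - \frac{681 \cdot 23 \cdot 4}{2} + \frac{\left(166 - 262\right) 23 \cdot 4}{2}\right) + 324938 = \left(- \frac{5}{4} - 31326 + \frac{1}{2} \left(-96\right) 92\right) + 324938 = \left(- \frac{5}{4} - 31326 - 4416\right) + 324938 = - \frac{142973}{4} + 324938 = \frac{1156779}{4}$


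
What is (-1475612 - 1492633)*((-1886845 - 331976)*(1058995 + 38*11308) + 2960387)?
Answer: 9804569286526911540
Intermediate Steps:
(-1475612 - 1492633)*((-1886845 - 331976)*(1058995 + 38*11308) + 2960387) = -2968245*(-2218821*(1058995 + 429704) + 2960387) = -2968245*(-2218821*1488699 + 2960387) = -2968245*(-3303156603879 + 2960387) = -2968245*(-3303153643492) = 9804569286526911540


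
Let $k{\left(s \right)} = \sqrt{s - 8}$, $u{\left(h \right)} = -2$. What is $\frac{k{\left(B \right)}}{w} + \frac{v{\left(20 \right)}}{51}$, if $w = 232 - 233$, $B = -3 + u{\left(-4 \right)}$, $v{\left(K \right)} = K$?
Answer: $\frac{20}{51} - i \sqrt{13} \approx 0.39216 - 3.6056 i$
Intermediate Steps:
$B = -5$ ($B = -3 - 2 = -5$)
$w = -1$ ($w = 232 - 233 = -1$)
$k{\left(s \right)} = \sqrt{-8 + s}$
$\frac{k{\left(B \right)}}{w} + \frac{v{\left(20 \right)}}{51} = \frac{\sqrt{-8 - 5}}{-1} + \frac{20}{51} = \sqrt{-13} \left(-1\right) + 20 \cdot \frac{1}{51} = i \sqrt{13} \left(-1\right) + \frac{20}{51} = - i \sqrt{13} + \frac{20}{51} = \frac{20}{51} - i \sqrt{13}$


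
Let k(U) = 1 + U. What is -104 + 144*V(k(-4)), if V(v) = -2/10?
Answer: -664/5 ≈ -132.80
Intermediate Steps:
V(v) = -1/5 (V(v) = -2*1/10 = -1/5)
-104 + 144*V(k(-4)) = -104 + 144*(-1/5) = -104 - 144/5 = -664/5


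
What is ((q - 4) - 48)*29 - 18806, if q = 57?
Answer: -18661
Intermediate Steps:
((q - 4) - 48)*29 - 18806 = ((57 - 4) - 48)*29 - 18806 = (53 - 48)*29 - 18806 = 5*29 - 18806 = 145 - 18806 = -18661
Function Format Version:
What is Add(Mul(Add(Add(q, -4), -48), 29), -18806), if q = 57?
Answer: -18661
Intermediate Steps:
Add(Mul(Add(Add(q, -4), -48), 29), -18806) = Add(Mul(Add(Add(57, -4), -48), 29), -18806) = Add(Mul(Add(53, -48), 29), -18806) = Add(Mul(5, 29), -18806) = Add(145, -18806) = -18661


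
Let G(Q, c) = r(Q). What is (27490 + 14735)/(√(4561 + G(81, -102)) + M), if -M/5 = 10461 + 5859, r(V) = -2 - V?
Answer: -1722780000/3329277761 - 42225*√4478/6658555522 ≈ -0.51789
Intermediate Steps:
G(Q, c) = -2 - Q
M = -81600 (M = -5*(10461 + 5859) = -5*16320 = -81600)
(27490 + 14735)/(√(4561 + G(81, -102)) + M) = (27490 + 14735)/(√(4561 + (-2 - 1*81)) - 81600) = 42225/(√(4561 + (-2 - 81)) - 81600) = 42225/(√(4561 - 83) - 81600) = 42225/(√4478 - 81600) = 42225/(-81600 + √4478)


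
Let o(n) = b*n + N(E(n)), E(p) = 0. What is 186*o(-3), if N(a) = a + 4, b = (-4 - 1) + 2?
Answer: 2418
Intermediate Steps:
b = -3 (b = -5 + 2 = -3)
N(a) = 4 + a
o(n) = 4 - 3*n (o(n) = -3*n + (4 + 0) = -3*n + 4 = 4 - 3*n)
186*o(-3) = 186*(4 - 3*(-3)) = 186*(4 + 9) = 186*13 = 2418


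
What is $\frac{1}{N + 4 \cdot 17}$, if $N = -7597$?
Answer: $- \frac{1}{7529} \approx -0.00013282$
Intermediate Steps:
$\frac{1}{N + 4 \cdot 17} = \frac{1}{-7597 + 4 \cdot 17} = \frac{1}{-7597 + 68} = \frac{1}{-7529} = - \frac{1}{7529}$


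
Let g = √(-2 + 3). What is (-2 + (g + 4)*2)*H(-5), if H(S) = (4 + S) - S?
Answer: 32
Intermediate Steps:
g = 1 (g = √1 = 1)
H(S) = 4
(-2 + (g + 4)*2)*H(-5) = (-2 + (1 + 4)*2)*4 = (-2 + 5*2)*4 = (-2 + 10)*4 = 8*4 = 32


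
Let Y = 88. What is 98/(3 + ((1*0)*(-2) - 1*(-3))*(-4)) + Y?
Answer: 694/9 ≈ 77.111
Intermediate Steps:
98/(3 + ((1*0)*(-2) - 1*(-3))*(-4)) + Y = 98/(3 + ((1*0)*(-2) - 1*(-3))*(-4)) + 88 = 98/(3 + (0*(-2) + 3)*(-4)) + 88 = 98/(3 + (0 + 3)*(-4)) + 88 = 98/(3 + 3*(-4)) + 88 = 98/(3 - 12) + 88 = 98/(-9) + 88 = -⅑*98 + 88 = -98/9 + 88 = 694/9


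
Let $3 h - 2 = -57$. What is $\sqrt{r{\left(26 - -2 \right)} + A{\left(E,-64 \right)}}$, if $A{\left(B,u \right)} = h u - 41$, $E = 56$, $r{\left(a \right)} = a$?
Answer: $\frac{59 \sqrt{3}}{3} \approx 34.064$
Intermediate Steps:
$h = - \frac{55}{3}$ ($h = \frac{2}{3} + \frac{1}{3} \left(-57\right) = \frac{2}{3} - 19 = - \frac{55}{3} \approx -18.333$)
$A{\left(B,u \right)} = -41 - \frac{55 u}{3}$ ($A{\left(B,u \right)} = - \frac{55 u}{3} - 41 = -41 - \frac{55 u}{3}$)
$\sqrt{r{\left(26 - -2 \right)} + A{\left(E,-64 \right)}} = \sqrt{\left(26 - -2\right) - - \frac{3397}{3}} = \sqrt{\left(26 + 2\right) + \left(-41 + \frac{3520}{3}\right)} = \sqrt{28 + \frac{3397}{3}} = \sqrt{\frac{3481}{3}} = \frac{59 \sqrt{3}}{3}$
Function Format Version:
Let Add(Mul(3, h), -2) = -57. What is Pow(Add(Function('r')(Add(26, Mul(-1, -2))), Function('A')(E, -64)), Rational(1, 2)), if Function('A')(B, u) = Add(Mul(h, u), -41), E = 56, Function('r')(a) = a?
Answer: Mul(Rational(59, 3), Pow(3, Rational(1, 2))) ≈ 34.064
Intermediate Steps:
h = Rational(-55, 3) (h = Add(Rational(2, 3), Mul(Rational(1, 3), -57)) = Add(Rational(2, 3), -19) = Rational(-55, 3) ≈ -18.333)
Function('A')(B, u) = Add(-41, Mul(Rational(-55, 3), u)) (Function('A')(B, u) = Add(Mul(Rational(-55, 3), u), -41) = Add(-41, Mul(Rational(-55, 3), u)))
Pow(Add(Function('r')(Add(26, Mul(-1, -2))), Function('A')(E, -64)), Rational(1, 2)) = Pow(Add(Add(26, Mul(-1, -2)), Add(-41, Mul(Rational(-55, 3), -64))), Rational(1, 2)) = Pow(Add(Add(26, 2), Add(-41, Rational(3520, 3))), Rational(1, 2)) = Pow(Add(28, Rational(3397, 3)), Rational(1, 2)) = Pow(Rational(3481, 3), Rational(1, 2)) = Mul(Rational(59, 3), Pow(3, Rational(1, 2)))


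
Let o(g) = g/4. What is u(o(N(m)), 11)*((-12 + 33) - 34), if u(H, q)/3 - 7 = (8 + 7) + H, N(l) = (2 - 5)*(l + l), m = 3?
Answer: -1365/2 ≈ -682.50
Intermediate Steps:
N(l) = -6*l
o(g) = g/4 (o(g) = g*(1/4) = g/4)
u(H, q) = 66 + 3*H (u(H, q) = 21 + 3*((8 + 7) + H) = 21 + 3*(15 + H) = 21 + (45 + 3*H) = 66 + 3*H)
u(o(N(m)), 11)*((-12 + 33) - 34) = (66 + 3*((-6*3)/4))*((-12 + 33) - 34) = (66 + 3*((1/4)*(-18)))*(21 - 34) = (66 + 3*(-9/2))*(-13) = (66 - 27/2)*(-13) = (105/2)*(-13) = -1365/2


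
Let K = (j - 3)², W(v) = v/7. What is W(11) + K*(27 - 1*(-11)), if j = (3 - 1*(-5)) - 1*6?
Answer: 277/7 ≈ 39.571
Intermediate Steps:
j = 2 (j = (3 + 5) - 6 = 8 - 6 = 2)
W(v) = v/7 (W(v) = v*(⅐) = v/7)
K = 1 (K = (2 - 3)² = (-1)² = 1)
W(11) + K*(27 - 1*(-11)) = (⅐)*11 + 1*(27 - 1*(-11)) = 11/7 + 1*(27 + 11) = 11/7 + 1*38 = 11/7 + 38 = 277/7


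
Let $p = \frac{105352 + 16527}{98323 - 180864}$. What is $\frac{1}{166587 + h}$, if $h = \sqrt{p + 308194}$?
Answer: $\frac{13750257567}{2290588718794754} - \frac{5 \sqrt{83988832118783}}{2290588718794754} \approx 5.9829 \cdot 10^{-6}$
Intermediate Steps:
$p = - \frac{121879}{82541}$ ($p = \frac{121879}{-82541} = 121879 \left(- \frac{1}{82541}\right) = - \frac{121879}{82541} \approx -1.4766$)
$h = \frac{5 \sqrt{83988832118783}}{82541}$ ($h = \sqrt{- \frac{121879}{82541} + 308194} = \sqrt{\frac{25438519075}{82541}} = \frac{5 \sqrt{83988832118783}}{82541} \approx 555.15$)
$\frac{1}{166587 + h} = \frac{1}{166587 + \frac{5 \sqrt{83988832118783}}{82541}}$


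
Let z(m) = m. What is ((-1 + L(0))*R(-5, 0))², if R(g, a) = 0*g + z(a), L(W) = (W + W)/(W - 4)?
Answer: 0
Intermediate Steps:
L(W) = 2*W/(-4 + W) (L(W) = (2*W)/(-4 + W) = 2*W/(-4 + W))
R(g, a) = a (R(g, a) = 0*g + a = 0 + a = a)
((-1 + L(0))*R(-5, 0))² = ((-1 + 2*0/(-4 + 0))*0)² = ((-1 + 2*0/(-4))*0)² = ((-1 + 2*0*(-¼))*0)² = ((-1 + 0)*0)² = (-1*0)² = 0² = 0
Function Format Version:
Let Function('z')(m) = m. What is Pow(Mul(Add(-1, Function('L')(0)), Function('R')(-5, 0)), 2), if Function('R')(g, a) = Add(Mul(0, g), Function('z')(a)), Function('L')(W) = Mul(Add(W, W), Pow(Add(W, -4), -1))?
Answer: 0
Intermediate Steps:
Function('L')(W) = Mul(2, W, Pow(Add(-4, W), -1)) (Function('L')(W) = Mul(Mul(2, W), Pow(Add(-4, W), -1)) = Mul(2, W, Pow(Add(-4, W), -1)))
Function('R')(g, a) = a (Function('R')(g, a) = Add(Mul(0, g), a) = Add(0, a) = a)
Pow(Mul(Add(-1, Function('L')(0)), Function('R')(-5, 0)), 2) = Pow(Mul(Add(-1, Mul(2, 0, Pow(Add(-4, 0), -1))), 0), 2) = Pow(Mul(Add(-1, Mul(2, 0, Pow(-4, -1))), 0), 2) = Pow(Mul(Add(-1, Mul(2, 0, Rational(-1, 4))), 0), 2) = Pow(Mul(Add(-1, 0), 0), 2) = Pow(Mul(-1, 0), 2) = Pow(0, 2) = 0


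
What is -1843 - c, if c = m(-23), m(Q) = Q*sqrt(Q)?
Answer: -1843 + 23*I*sqrt(23) ≈ -1843.0 + 110.3*I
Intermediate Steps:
m(Q) = Q**(3/2)
c = -23*I*sqrt(23) (c = (-23)**(3/2) = -23*I*sqrt(23) ≈ -110.3*I)
-1843 - c = -1843 - (-23)*I*sqrt(23) = -1843 + 23*I*sqrt(23)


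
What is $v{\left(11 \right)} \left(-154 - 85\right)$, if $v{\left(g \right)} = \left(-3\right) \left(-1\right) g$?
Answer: $-7887$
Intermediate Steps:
$v{\left(g \right)} = 3 g$
$v{\left(11 \right)} \left(-154 - 85\right) = 3 \cdot 11 \left(-154 - 85\right) = 33 \left(-239\right) = -7887$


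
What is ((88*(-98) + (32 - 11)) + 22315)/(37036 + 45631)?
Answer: 13712/82667 ≈ 0.16587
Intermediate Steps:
((88*(-98) + (32 - 11)) + 22315)/(37036 + 45631) = ((-8624 + 21) + 22315)/82667 = (-8603 + 22315)*(1/82667) = 13712*(1/82667) = 13712/82667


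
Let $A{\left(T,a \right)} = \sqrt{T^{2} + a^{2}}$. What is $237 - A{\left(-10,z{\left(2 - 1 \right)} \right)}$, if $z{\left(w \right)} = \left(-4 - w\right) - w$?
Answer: $237 - 2 \sqrt{34} \approx 225.34$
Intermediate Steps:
$z{\left(w \right)} = -4 - 2 w$
$237 - A{\left(-10,z{\left(2 - 1 \right)} \right)} = 237 - \sqrt{\left(-10\right)^{2} + \left(-4 - 2 \left(2 - 1\right)\right)^{2}} = 237 - \sqrt{100 + \left(-4 - 2 \left(2 - 1\right)\right)^{2}} = 237 - \sqrt{100 + \left(-4 - 2\right)^{2}} = 237 - \sqrt{100 + \left(-6\right)^{2}} = 237 - \sqrt{100 + 36} = 237 - \sqrt{136} = 237 - 2 \sqrt{34}$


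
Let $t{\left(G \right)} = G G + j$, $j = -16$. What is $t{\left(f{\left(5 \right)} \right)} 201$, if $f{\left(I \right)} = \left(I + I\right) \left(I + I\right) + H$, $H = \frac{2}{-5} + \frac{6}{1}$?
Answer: $\frac{55955184}{25} \approx 2.2382 \cdot 10^{6}$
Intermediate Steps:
$H = \frac{28}{5}$ ($H = 2 \left(- \frac{1}{5}\right) + 6 \cdot 1 = - \frac{2}{5} + 6 = \frac{28}{5} \approx 5.6$)
$f{\left(I \right)} = \frac{28}{5} + 4 I^{2}$ ($f{\left(I \right)} = \left(I + I\right) \left(I + I\right) + \frac{28}{5} = 2 I 2 I + \frac{28}{5} = 4 I^{2} + \frac{28}{5} = \frac{28}{5} + 4 I^{2}$)
$t{\left(G \right)} = -16 + G^{2}$ ($t{\left(G \right)} = G G - 16 = G^{2} - 16 = -16 + G^{2}$)
$t{\left(f{\left(5 \right)} \right)} 201 = \left(-16 + \left(\frac{28}{5} + 4 \cdot 5^{2}\right)^{2}\right) 201 = \left(-16 + \left(\frac{28}{5} + 4 \cdot 25\right)^{2}\right) 201 = \left(-16 + \left(\frac{28}{5} + 100\right)^{2}\right) 201 = \left(-16 + \left(\frac{528}{5}\right)^{2}\right) 201 = \left(-16 + \frac{278784}{25}\right) 201 = \frac{278384}{25} \cdot 201 = \frac{55955184}{25}$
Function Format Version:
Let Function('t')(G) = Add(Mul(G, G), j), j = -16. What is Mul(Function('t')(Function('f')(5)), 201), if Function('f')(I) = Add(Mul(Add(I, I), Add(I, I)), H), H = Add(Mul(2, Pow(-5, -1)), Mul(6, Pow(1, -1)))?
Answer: Rational(55955184, 25) ≈ 2.2382e+6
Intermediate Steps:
H = Rational(28, 5) (H = Add(Mul(2, Rational(-1, 5)), Mul(6, 1)) = Add(Rational(-2, 5), 6) = Rational(28, 5) ≈ 5.6000)
Function('f')(I) = Add(Rational(28, 5), Mul(4, Pow(I, 2))) (Function('f')(I) = Add(Mul(Add(I, I), Add(I, I)), Rational(28, 5)) = Add(Mul(Mul(2, I), Mul(2, I)), Rational(28, 5)) = Add(Mul(4, Pow(I, 2)), Rational(28, 5)) = Add(Rational(28, 5), Mul(4, Pow(I, 2))))
Function('t')(G) = Add(-16, Pow(G, 2)) (Function('t')(G) = Add(Mul(G, G), -16) = Add(Pow(G, 2), -16) = Add(-16, Pow(G, 2)))
Mul(Function('t')(Function('f')(5)), 201) = Mul(Add(-16, Pow(Add(Rational(28, 5), Mul(4, Pow(5, 2))), 2)), 201) = Mul(Add(-16, Pow(Add(Rational(28, 5), Mul(4, 25)), 2)), 201) = Mul(Add(-16, Pow(Add(Rational(28, 5), 100), 2)), 201) = Mul(Add(-16, Pow(Rational(528, 5), 2)), 201) = Mul(Add(-16, Rational(278784, 25)), 201) = Mul(Rational(278384, 25), 201) = Rational(55955184, 25)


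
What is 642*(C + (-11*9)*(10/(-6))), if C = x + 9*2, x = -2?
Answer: 116202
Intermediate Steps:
C = 16 (C = -2 + 9*2 = -2 + 18 = 16)
642*(C + (-11*9)*(10/(-6))) = 642*(16 + (-11*9)*(10/(-6))) = 642*(16 - 990*(-1)/6) = 642*(16 - 99*(-5/3)) = 642*(16 + 165) = 642*181 = 116202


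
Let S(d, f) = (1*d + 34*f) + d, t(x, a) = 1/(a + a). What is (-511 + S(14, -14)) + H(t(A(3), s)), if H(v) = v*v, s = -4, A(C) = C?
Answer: -61375/64 ≈ -958.98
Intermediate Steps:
t(x, a) = 1/(2*a)
S(d, f) = 2*d + 34*f (S(d, f) = (d + 34*f) + d = 2*d + 34*f)
H(v) = v**2
(-511 + S(14, -14)) + H(t(A(3), s)) = (-511 + (2*14 + 34*(-14))) + ((1/2)/(-4))**2 = (-511 + (28 - 476)) + ((1/2)*(-1/4))**2 = (-511 - 448) + (-1/8)**2 = -959 + 1/64 = -61375/64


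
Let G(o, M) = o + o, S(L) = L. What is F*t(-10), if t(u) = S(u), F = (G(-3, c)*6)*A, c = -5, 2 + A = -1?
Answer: -1080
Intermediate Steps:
A = -3 (A = -2 - 1 = -3)
G(o, M) = 2*o
F = 108 (F = ((2*(-3))*6)*(-3) = -6*6*(-3) = -36*(-3) = 108)
t(u) = u
F*t(-10) = 108*(-10) = -1080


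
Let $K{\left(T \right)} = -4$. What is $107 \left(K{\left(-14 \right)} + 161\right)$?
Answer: $16799$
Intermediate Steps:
$107 \left(K{\left(-14 \right)} + 161\right) = 107 \left(-4 + 161\right) = 107 \cdot 157 = 16799$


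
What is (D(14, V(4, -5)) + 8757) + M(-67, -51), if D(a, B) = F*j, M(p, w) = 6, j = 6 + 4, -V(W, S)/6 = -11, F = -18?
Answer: 8583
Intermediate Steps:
V(W, S) = 66 (V(W, S) = -6*(-11) = 66)
j = 10
D(a, B) = -180 (D(a, B) = -18*10 = -180)
(D(14, V(4, -5)) + 8757) + M(-67, -51) = (-180 + 8757) + 6 = 8577 + 6 = 8583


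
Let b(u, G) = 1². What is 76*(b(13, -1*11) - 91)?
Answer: -6840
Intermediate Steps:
b(u, G) = 1
76*(b(13, -1*11) - 91) = 76*(1 - 91) = 76*(-90) = -6840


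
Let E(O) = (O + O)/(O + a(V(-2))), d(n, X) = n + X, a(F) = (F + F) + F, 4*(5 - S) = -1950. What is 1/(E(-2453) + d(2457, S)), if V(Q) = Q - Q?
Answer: 2/5903 ≈ 0.00033881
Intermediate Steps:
S = 985/2 (S = 5 - ¼*(-1950) = 5 + 975/2 = 985/2 ≈ 492.50)
V(Q) = 0
a(F) = 3*F (a(F) = 2*F + F = 3*F)
d(n, X) = X + n
E(O) = 2 (E(O) = (O + O)/(O + 3*0) = (2*O)/(O + 0) = (2*O)/O = 2)
1/(E(-2453) + d(2457, S)) = 1/(2 + (985/2 + 2457)) = 1/(2 + 5899/2) = 1/(5903/2) = 2/5903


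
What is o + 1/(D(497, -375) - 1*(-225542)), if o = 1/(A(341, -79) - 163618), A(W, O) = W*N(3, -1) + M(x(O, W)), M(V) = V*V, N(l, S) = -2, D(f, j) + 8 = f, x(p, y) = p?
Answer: -67972/35726233829 ≈ -1.9026e-6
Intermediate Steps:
D(f, j) = -8 + f
M(V) = V²
A(W, O) = O² - 2*W (A(W, O) = W*(-2) + O² = -2*W + O² = O² - 2*W)
o = -1/158059 (o = 1/(((-79)² - 2*341) - 163618) = 1/((6241 - 682) - 163618) = 1/(5559 - 163618) = 1/(-158059) = -1/158059 ≈ -6.3268e-6)
o + 1/(D(497, -375) - 1*(-225542)) = -1/158059 + 1/((-8 + 497) - 1*(-225542)) = -1/158059 + 1/(489 + 225542) = -1/158059 + 1/226031 = -67972/35726233829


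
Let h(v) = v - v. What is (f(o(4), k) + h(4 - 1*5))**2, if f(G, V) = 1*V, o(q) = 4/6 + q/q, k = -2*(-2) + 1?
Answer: 25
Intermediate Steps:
h(v) = 0
k = 5 (k = 4 + 1 = 5)
o(q) = 5/3 (o(q) = 4*(1/6) + 1 = 2/3 + 1 = 5/3)
f(G, V) = V
(f(o(4), k) + h(4 - 1*5))**2 = (5 + 0)**2 = 5**2 = 25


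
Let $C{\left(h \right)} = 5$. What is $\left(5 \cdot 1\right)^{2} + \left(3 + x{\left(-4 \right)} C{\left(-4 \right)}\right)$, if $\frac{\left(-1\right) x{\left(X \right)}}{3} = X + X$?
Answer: $148$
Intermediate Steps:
$x{\left(X \right)} = - 6 X$ ($x{\left(X \right)} = - 3 \left(X + X\right) = - 3 \cdot 2 X = - 6 X$)
$\left(5 \cdot 1\right)^{2} + \left(3 + x{\left(-4 \right)} C{\left(-4 \right)}\right) = \left(5 \cdot 1\right)^{2} + \left(3 + \left(-6\right) \left(-4\right) 5\right) = 5^{2} + \left(3 + 24 \cdot 5\right) = 25 + \left(3 + 120\right) = 25 + 123 = 148$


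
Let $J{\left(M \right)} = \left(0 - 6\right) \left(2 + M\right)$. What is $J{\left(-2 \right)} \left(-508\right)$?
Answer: $0$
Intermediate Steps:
$J{\left(M \right)} = -12 - 6 M$ ($J{\left(M \right)} = \left(0 - 6\right) \left(2 + M\right) = - 6 \left(2 + M\right) = -12 - 6 M$)
$J{\left(-2 \right)} \left(-508\right) = \left(-12 - -12\right) \left(-508\right) = \left(-12 + 12\right) \left(-508\right) = 0 \left(-508\right) = 0$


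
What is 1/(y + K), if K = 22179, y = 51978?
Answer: 1/74157 ≈ 1.3485e-5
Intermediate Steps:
1/(y + K) = 1/(51978 + 22179) = 1/74157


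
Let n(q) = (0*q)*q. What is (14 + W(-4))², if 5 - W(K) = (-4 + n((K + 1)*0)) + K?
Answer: 729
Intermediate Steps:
n(q) = 0 (n(q) = 0*q = 0)
W(K) = 9 - K (W(K) = 5 - ((-4 + 0) + K) = 5 - (-4 + K) = 5 + (4 - K) = 9 - K)
(14 + W(-4))² = (14 + (9 - 1*(-4)))² = (14 + (9 + 4))² = (14 + 13)² = 27² = 729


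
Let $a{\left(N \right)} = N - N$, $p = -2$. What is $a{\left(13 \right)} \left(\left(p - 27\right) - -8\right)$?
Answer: $0$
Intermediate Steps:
$a{\left(N \right)} = 0$
$a{\left(13 \right)} \left(\left(p - 27\right) - -8\right) = 0 \left(\left(-2 - 27\right) - -8\right) = 0 \left(\left(-2 - 27\right) + 8\right) = 0 \left(-29 + 8\right) = 0 \left(-21\right) = 0$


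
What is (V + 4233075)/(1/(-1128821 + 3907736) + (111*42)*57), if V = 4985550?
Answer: 25617775291875/738452198611 ≈ 34.691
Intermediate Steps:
(V + 4233075)/(1/(-1128821 + 3907736) + (111*42)*57) = (4985550 + 4233075)/(1/(-1128821 + 3907736) + (111*42)*57) = 9218625/(1/2778915 + 4662*57) = 9218625/(1/2778915 + 265734) = 9218625/(738452198611/2778915) = 9218625*(2778915/738452198611) = 25617775291875/738452198611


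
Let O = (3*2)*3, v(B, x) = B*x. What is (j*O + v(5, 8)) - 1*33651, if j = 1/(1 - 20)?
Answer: -638627/19 ≈ -33612.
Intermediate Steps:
j = -1/19 (j = 1/(-19) = -1/19 ≈ -0.052632)
O = 18 (O = 6*3 = 18)
(j*O + v(5, 8)) - 1*33651 = (-1/19*18 + 5*8) - 1*33651 = (-18/19 + 40) - 33651 = 742/19 - 33651 = -638627/19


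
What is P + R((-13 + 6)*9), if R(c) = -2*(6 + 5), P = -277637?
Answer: -277659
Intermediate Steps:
R(c) = -22 (R(c) = -2*11 = -22)
P + R((-13 + 6)*9) = -277637 - 22 = -277659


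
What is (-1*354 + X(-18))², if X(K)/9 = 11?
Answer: 65025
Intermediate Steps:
X(K) = 99 (X(K) = 9*11 = 99)
(-1*354 + X(-18))² = (-1*354 + 99)² = (-354 + 99)² = (-255)² = 65025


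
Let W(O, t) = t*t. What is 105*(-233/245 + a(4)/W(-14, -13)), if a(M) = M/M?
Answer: -117396/1183 ≈ -99.236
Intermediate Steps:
a(M) = 1
W(O, t) = t**2
105*(-233/245 + a(4)/W(-14, -13)) = 105*(-233/245 + 1/(-13)**2) = 105*(-233*1/245 + 1/169) = 105*(-233/245 + 1*(1/169)) = 105*(-233/245 + 1/169) = 105*(-39132/41405) = -117396/1183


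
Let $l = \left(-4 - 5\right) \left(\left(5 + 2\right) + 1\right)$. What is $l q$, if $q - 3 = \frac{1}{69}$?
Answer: $- \frac{4992}{23} \approx -217.04$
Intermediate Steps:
$l = -72$ ($l = - 9 \left(7 + 1\right) = \left(-9\right) 8 = -72$)
$q = \frac{208}{69}$ ($q = 3 + \frac{1}{69} = \frac{208}{69} \approx 3.0145$)
$l q = \left(-72\right) \frac{208}{69} = - \frac{4992}{23}$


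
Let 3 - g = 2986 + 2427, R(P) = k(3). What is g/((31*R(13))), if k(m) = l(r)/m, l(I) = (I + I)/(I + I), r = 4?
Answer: -16230/31 ≈ -523.55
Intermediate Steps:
l(I) = 1 (l(I) = (2*I)/((2*I)) = (2*I)*(1/(2*I)) = 1)
k(m) = 1/m
R(P) = 1/3
g = -5410 (g = 3 - (2986 + 2427) = 3 - 1*5413 = 3 - 5413 = -5410)
g/((31*R(13))) = -5410/(31*(1/3)) = -5410/31/3 = -5410*3/31 = -16230/31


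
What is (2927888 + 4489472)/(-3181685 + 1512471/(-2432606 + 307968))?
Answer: -15759204915680/6759930367501 ≈ -2.3313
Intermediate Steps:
(2927888 + 4489472)/(-3181685 + 1512471/(-2432606 + 307968)) = 7417360/(-3181685 + 1512471/(-2124638)) = 7417360/(-3181685 + 1512471*(-1/2124638)) = 7417360/(-3181685 - 1512471/2124638) = 7417360/(-6759930367501/2124638) = 7417360*(-2124638/6759930367501) = -15759204915680/6759930367501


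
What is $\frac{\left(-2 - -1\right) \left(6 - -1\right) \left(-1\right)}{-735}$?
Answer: $- \frac{1}{105} \approx -0.0095238$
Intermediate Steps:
$\frac{\left(-2 - -1\right) \left(6 - -1\right) \left(-1\right)}{-735} = \left(-2 + 1\right) \left(6 + 1\right) \left(-1\right) \left(- \frac{1}{735}\right) = \left(-1\right) 7 \left(-1\right) \left(- \frac{1}{735}\right) = \left(-7\right) \left(-1\right) \left(- \frac{1}{735}\right) = 7 \left(- \frac{1}{735}\right) = - \frac{1}{105}$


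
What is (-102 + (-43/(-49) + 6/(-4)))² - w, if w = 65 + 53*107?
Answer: 46054705/9604 ≈ 4795.4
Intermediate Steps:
w = 5736 (w = 65 + 5671 = 5736)
(-102 + (-43/(-49) + 6/(-4)))² - w = (-102 + (-43/(-49) + 6/(-4)))² - 1*5736 = (-102 + (-43*(-1/49) + 6*(-¼)))² - 5736 = (-102 + (43/49 - 3/2))² - 5736 = (-102 - 61/98)² - 5736 = (-10057/98)² - 5736 = 101143249/9604 - 5736 = 46054705/9604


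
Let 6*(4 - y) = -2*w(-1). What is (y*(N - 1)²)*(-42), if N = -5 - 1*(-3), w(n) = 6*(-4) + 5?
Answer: 882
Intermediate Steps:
w(n) = -19 (w(n) = -24 + 5 = -19)
N = -2 (N = -5 + 3 = -2)
y = -7/3 (y = 4 - (-1)*(-19)/3 = 4 - ⅙*38 = 4 - 19/3 = -7/3 ≈ -2.3333)
(y*(N - 1)²)*(-42) = -7*(-2 - 1)²/3*(-42) = -7/3*(-3)²*(-42) = -7/3*9*(-42) = -21*(-42) = 882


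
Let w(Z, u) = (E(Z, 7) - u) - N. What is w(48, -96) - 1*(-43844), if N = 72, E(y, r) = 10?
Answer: 43878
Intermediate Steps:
w(Z, u) = -62 - u (w(Z, u) = (10 - u) - 1*72 = (10 - u) - 72 = -62 - u)
w(48, -96) - 1*(-43844) = (-62 - 1*(-96)) - 1*(-43844) = (-62 + 96) + 43844 = 34 + 43844 = 43878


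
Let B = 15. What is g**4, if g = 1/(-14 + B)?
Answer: 1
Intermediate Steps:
g = 1 (g = 1/(-14 + 15) = 1/1 = 1)
g**4 = 1**4 = 1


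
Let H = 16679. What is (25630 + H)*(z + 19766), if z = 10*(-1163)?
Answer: 344226024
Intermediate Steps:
z = -11630
(25630 + H)*(z + 19766) = (25630 + 16679)*(-11630 + 19766) = 42309*8136 = 344226024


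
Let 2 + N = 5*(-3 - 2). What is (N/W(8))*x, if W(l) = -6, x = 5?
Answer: 45/2 ≈ 22.500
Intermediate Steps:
N = -27 (N = -2 + 5*(-3 - 2) = -2 + 5*(-5) = -2 - 25 = -27)
(N/W(8))*x = -27/(-6)*5 = -27*(-⅙)*5 = (9/2)*5 = 45/2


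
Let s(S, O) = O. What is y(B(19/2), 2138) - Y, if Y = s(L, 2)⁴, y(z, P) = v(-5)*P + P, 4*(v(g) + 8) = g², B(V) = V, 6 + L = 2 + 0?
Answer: -3239/2 ≈ -1619.5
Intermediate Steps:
L = -4 (L = -6 + (2 + 0) = -6 + 2 = -4)
v(g) = -8 + g²/4
y(z, P) = -3*P/4 (y(z, P) = (-8 + (¼)*(-5)²)*P + P = (-8 + (¼)*25)*P + P = (-8 + 25/4)*P + P = -7*P/4 + P = -3*P/4)
Y = 16 (Y = 2⁴ = 16)
y(B(19/2), 2138) - Y = -¾*2138 - 1*16 = -3207/2 - 16 = -3239/2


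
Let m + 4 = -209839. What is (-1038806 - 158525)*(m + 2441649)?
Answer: -2672210509786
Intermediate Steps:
m = -209843 (m = -4 - 209839 = -209843)
(-1038806 - 158525)*(m + 2441649) = (-1038806 - 158525)*(-209843 + 2441649) = -1197331*2231806 = -2672210509786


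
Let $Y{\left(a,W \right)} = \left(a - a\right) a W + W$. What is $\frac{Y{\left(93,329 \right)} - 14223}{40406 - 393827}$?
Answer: $\frac{13894}{353421} \approx 0.039313$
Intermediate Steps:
$Y{\left(a,W \right)} = W$ ($Y{\left(a,W \right)} = 0 a W + W = 0 W + W = 0 + W = W$)
$\frac{Y{\left(93,329 \right)} - 14223}{40406 - 393827} = \frac{329 - 14223}{40406 - 393827} = - \frac{13894}{-353421} = \left(-13894\right) \left(- \frac{1}{353421}\right) = \frac{13894}{353421}$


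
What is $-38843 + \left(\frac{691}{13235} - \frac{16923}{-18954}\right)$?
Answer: $- \frac{3247923305017}{83618730} \approx -38842.0$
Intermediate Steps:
$-38843 + \left(\frac{691}{13235} - \frac{16923}{-18954}\right) = -38843 + \left(691 \cdot \frac{1}{13235} - - \frac{5641}{6318}\right) = -38843 + \left(\frac{691}{13235} + \frac{5641}{6318}\right) = -38843 + \frac{79024373}{83618730} = - \frac{3247923305017}{83618730}$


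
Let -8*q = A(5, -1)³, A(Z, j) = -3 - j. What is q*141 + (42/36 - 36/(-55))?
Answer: 47131/330 ≈ 142.82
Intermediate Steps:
q = 1 (q = -(-3 - 1*(-1))³/8 = -(-3 + 1)³/8 = -⅛*(-2)³ = -⅛*(-8) = 1)
q*141 + (42/36 - 36/(-55)) = 1*141 + (42/36 - 36/(-55)) = 141 + (42*(1/36) - 36*(-1/55)) = 141 + (7/6 + 36/55) = 141 + 601/330 = 47131/330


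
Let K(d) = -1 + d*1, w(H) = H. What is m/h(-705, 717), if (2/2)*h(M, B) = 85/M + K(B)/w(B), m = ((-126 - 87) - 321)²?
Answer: 3203157348/9863 ≈ 3.2477e+5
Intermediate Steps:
K(d) = -1 + d
m = 285156 (m = (-213 - 321)² = (-534)² = 285156)
h(M, B) = 85/M + (-1 + B)/B
m/h(-705, 717) = 285156/(1 - 1/717 + 85/(-705)) = 285156/(1 - 1*1/717 + 85*(-1/705)) = 285156/(1 - 1/717 - 17/141) = 285156/(9863/11233) = 285156*(11233/9863) = 3203157348/9863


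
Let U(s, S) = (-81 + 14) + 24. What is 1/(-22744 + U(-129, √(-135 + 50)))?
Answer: -1/22787 ≈ -4.3885e-5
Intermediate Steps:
U(s, S) = -43 (U(s, S) = -67 + 24 = -43)
1/(-22744 + U(-129, √(-135 + 50))) = 1/(-22744 - 43) = 1/(-22787) = -1/22787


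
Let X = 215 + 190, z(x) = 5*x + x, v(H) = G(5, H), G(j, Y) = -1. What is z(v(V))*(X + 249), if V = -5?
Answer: -3924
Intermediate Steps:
v(H) = -1
z(x) = 6*x
X = 405
z(v(V))*(X + 249) = (6*(-1))*(405 + 249) = -6*654 = -3924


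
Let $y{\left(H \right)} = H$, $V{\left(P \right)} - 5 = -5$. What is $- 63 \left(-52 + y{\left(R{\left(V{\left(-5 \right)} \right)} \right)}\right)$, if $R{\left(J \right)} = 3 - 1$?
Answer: $3150$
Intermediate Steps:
$V{\left(P \right)} = 0$ ($V{\left(P \right)} = 5 - 5 = 0$)
$R{\left(J \right)} = 2$
$- 63 \left(-52 + y{\left(R{\left(V{\left(-5 \right)} \right)} \right)}\right) = - 63 \left(-52 + 2\right) = \left(-63\right) \left(-50\right) = 3150$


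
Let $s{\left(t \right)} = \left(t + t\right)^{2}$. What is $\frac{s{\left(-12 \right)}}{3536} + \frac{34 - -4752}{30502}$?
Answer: $\frac{1077889}{3370471} \approx 0.3198$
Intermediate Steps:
$s{\left(t \right)} = 4 t^{2}$ ($s{\left(t \right)} = \left(2 t\right)^{2} = 4 t^{2}$)
$\frac{s{\left(-12 \right)}}{3536} + \frac{34 - -4752}{30502} = \frac{4 \left(-12\right)^{2}}{3536} + \frac{34 - -4752}{30502} = 4 \cdot 144 \cdot \frac{1}{3536} + \left(34 + 4752\right) \frac{1}{30502} = 576 \cdot \frac{1}{3536} + 4786 \cdot \frac{1}{30502} = \frac{36}{221} + \frac{2393}{15251} = \frac{1077889}{3370471}$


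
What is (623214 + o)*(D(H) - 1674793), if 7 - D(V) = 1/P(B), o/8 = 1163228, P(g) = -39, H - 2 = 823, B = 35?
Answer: -648531529669814/39 ≈ -1.6629e+13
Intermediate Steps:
H = 825 (H = 2 + 823 = 825)
o = 9305824 (o = 8*1163228 = 9305824)
D(V) = 274/39 (D(V) = 7 - 1/(-39) = 7 - 1*(-1/39) = 7 + 1/39 = 274/39)
(623214 + o)*(D(H) - 1674793) = (623214 + 9305824)*(274/39 - 1674793) = 9929038*(-65316653/39) = -648531529669814/39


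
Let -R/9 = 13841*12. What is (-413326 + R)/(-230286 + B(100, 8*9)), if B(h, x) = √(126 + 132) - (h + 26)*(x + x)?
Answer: 79007116370/10286244107 + 954077*√258/30858732321 ≈ 7.6814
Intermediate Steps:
R = -1494828 (R = -124569*12 = -9*166092 = -1494828)
B(h, x) = √258 - 2*x*(26 + h) (B(h, x) = √258 - (26 + h)*2*x = √258 - 2*x*(26 + h))
(-413326 + R)/(-230286 + B(100, 8*9)) = (-413326 - 1494828)/(-230286 + (√258 - 416*9 - 2*100*8*9)) = -1908154/(-230286 + (√258 - 52*72 - 2*100*72)) = -1908154/(-230286 + (√258 - 3744 - 14400)) = -1908154/(-230286 + (-18144 + √258)) = -1908154/(-248430 + √258)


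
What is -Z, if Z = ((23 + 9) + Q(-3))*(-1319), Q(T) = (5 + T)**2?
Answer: 47484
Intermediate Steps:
Z = -47484 (Z = ((23 + 9) + (5 - 3)**2)*(-1319) = (32 + 2**2)*(-1319) = (32 + 4)*(-1319) = 36*(-1319) = -47484)
-Z = -1*(-47484) = 47484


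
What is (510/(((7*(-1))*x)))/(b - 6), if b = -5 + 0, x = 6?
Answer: 85/77 ≈ 1.1039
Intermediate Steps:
b = -5
(510/(((7*(-1))*x)))/(b - 6) = (510/(((7*(-1))*6)))/(-5 - 6) = (510/((-7*6)))/(-11) = (510/(-42))*(-1/11) = (510*(-1/42))*(-1/11) = -85/7*(-1/11) = 85/77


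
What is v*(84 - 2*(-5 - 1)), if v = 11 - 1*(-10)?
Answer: 2016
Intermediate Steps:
v = 21 (v = 11 + 10 = 21)
v*(84 - 2*(-5 - 1)) = 21*(84 - 2*(-5 - 1)) = 21*(84 - 2*(-6)) = 21*(84 - 1*(-12)) = 21*(84 + 12) = 21*96 = 2016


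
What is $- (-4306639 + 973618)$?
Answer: $3333021$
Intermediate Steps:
$- (-4306639 + 973618) = \left(-1\right) \left(-3333021\right) = 3333021$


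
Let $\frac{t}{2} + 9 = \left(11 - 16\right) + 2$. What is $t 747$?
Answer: $-17928$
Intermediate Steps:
$t = -24$ ($t = -18 + 2 \left(\left(11 - 16\right) + 2\right) = -18 + 2 \left(-5 + 2\right) = -18 + 2 \left(-3\right) = -18 - 6 = -24$)
$t 747 = \left(-24\right) 747 = -17928$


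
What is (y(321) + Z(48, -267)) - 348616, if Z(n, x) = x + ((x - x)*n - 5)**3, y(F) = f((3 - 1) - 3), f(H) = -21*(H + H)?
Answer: -348966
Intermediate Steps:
f(H) = -42*H
y(F) = 42 (y(F) = -42*((3 - 1) - 3) = -42*(2 - 3) = -42*(-1) = 42)
Z(n, x) = -125 + x (Z(n, x) = x + (0*n - 5)**3 = x + (0 - 5)**3 = x + (-5)**3 = x - 125 = -125 + x)
(y(321) + Z(48, -267)) - 348616 = (42 + (-125 - 267)) - 348616 = (42 - 392) - 348616 = -350 - 348616 = -348966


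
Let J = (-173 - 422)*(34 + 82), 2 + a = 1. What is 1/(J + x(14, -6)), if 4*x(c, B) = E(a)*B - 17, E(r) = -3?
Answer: -4/276079 ≈ -1.4489e-5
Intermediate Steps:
a = -1 (a = -2 + 1 = -1)
J = -69020 (J = -595*116 = -69020)
x(c, B) = -17/4 - 3*B/4 (x(c, B) = (-3*B - 17)/4 = (-17 - 3*B)/4 = -17/4 - 3*B/4)
1/(J + x(14, -6)) = 1/(-69020 + (-17/4 - ¾*(-6))) = 1/(-69020 + (-17/4 + 9/2)) = 1/(-69020 + ¼) = 1/(-276079/4) = -4/276079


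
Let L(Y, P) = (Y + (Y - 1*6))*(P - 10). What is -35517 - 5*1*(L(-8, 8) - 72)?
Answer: -35377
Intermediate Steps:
L(Y, P) = (-10 + P)*(-6 + 2*Y) (L(Y, P) = (Y + (Y - 6))*(-10 + P) = (Y + (-6 + Y))*(-10 + P) = (-6 + 2*Y)*(-10 + P) = (-10 + P)*(-6 + 2*Y))
-35517 - 5*1*(L(-8, 8) - 72) = -35517 - 5*1*((60 - 20*(-8) - 6*8 + 2*8*(-8)) - 72) = -35517 - 5*((60 + 160 - 48 - 128) - 72) = -35517 - 5*(44 - 72) = -35517 - 5*(-28) = -35517 - 1*(-140) = -35517 + 140 = -35377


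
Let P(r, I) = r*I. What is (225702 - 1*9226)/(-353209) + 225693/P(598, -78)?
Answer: -2302925779/422437964 ≈ -5.4515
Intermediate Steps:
P(r, I) = I*r
(225702 - 1*9226)/(-353209) + 225693/P(598, -78) = (225702 - 1*9226)/(-353209) + 225693/((-78*598)) = (225702 - 9226)*(-1/353209) + 225693/(-46644) = 216476*(-1/353209) + 225693*(-1/46644) = -216476/353209 - 5787/1196 = -2302925779/422437964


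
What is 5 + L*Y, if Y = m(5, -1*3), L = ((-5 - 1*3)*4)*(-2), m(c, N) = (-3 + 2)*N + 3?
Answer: 389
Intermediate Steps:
m(c, N) = 3 - N (m(c, N) = -N + 3 = 3 - N)
L = 64 (L = ((-5 - 3)*4)*(-2) = -8*4*(-2) = -32*(-2) = 64)
Y = 6 (Y = 3 - (-1)*3 = 3 - 1*(-3) = 3 + 3 = 6)
5 + L*Y = 5 + 64*6 = 5 + 384 = 389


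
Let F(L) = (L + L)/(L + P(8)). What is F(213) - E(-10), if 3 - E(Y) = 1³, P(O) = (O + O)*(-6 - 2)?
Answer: 256/85 ≈ 3.0118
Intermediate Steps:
P(O) = -16*O (P(O) = (2*O)*(-8) = -16*O)
F(L) = 2*L/(-128 + L) (F(L) = (L + L)/(L - 16*8) = (2*L)/(L - 128) = (2*L)/(-128 + L) = 2*L/(-128 + L))
E(Y) = 2 (E(Y) = 3 - 1*1³ = 3 - 1*1 = 3 - 1 = 2)
F(213) - E(-10) = 2*213/(-128 + 213) - 1*2 = 2*213/85 - 2 = 2*213*(1/85) - 2 = 426/85 - 2 = 256/85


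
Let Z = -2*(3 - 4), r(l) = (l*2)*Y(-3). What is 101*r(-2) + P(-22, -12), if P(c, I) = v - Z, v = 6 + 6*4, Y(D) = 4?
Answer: -1588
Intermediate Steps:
v = 30 (v = 6 + 24 = 30)
r(l) = 8*l (r(l) = (l*2)*4 = (2*l)*4 = 8*l)
Z = 2 (Z = -2*(-1) = 2)
P(c, I) = 28 (P(c, I) = 30 - 1*2 = 30 - 2 = 28)
101*r(-2) + P(-22, -12) = 101*(8*(-2)) + 28 = 101*(-16) + 28 = -1616 + 28 = -1588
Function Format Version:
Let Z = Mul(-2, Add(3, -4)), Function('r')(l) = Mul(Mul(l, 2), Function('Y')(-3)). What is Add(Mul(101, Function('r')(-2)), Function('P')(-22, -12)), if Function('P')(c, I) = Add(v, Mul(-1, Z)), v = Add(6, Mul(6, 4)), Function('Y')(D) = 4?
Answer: -1588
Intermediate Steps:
v = 30 (v = Add(6, 24) = 30)
Function('r')(l) = Mul(8, l) (Function('r')(l) = Mul(Mul(l, 2), 4) = Mul(Mul(2, l), 4) = Mul(8, l))
Z = 2 (Z = Mul(-2, -1) = 2)
Function('P')(c, I) = 28 (Function('P')(c, I) = Add(30, Mul(-1, 2)) = Add(30, -2) = 28)
Add(Mul(101, Function('r')(-2)), Function('P')(-22, -12)) = Add(Mul(101, Mul(8, -2)), 28) = Add(Mul(101, -16), 28) = Add(-1616, 28) = -1588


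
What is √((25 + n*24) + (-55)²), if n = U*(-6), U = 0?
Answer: 5*√122 ≈ 55.227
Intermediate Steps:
n = 0 (n = 0*(-6) = 0)
√((25 + n*24) + (-55)²) = √((25 + 0*24) + (-55)²) = √((25 + 0) + 3025) = √(25 + 3025) = √3050 = 5*√122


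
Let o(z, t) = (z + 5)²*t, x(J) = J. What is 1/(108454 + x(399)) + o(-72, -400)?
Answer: -195456446799/108853 ≈ -1.7956e+6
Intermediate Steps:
o(z, t) = t*(5 + z)² (o(z, t) = (5 + z)²*t = t*(5 + z)²)
1/(108454 + x(399)) + o(-72, -400) = 1/(108454 + 399) - 400*(5 - 72)² = 1/108853 - 400*(-67)² = 1/108853 - 400*4489 = 1/108853 - 1795600 = -195456446799/108853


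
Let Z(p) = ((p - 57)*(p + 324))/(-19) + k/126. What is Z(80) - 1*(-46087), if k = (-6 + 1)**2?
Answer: 109161961/2394 ≈ 45598.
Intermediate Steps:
k = 25 (k = (-5)**2 = 25)
Z(p) = 25/126 - (-57 + p)*(324 + p)/19 (Z(p) = ((p - 57)*(p + 324))/(-19) + 25/126 = ((-57 + p)*(324 + p))*(-1/19) + 25*(1/126) = -(-57 + p)*(324 + p)/19 + 25/126 = 25/126 - (-57 + p)*(324 + p)/19)
Z(80) - 1*(-46087) = (122497/126 - 267/19*80 - 1/19*80**2) - 1*(-46087) = (122497/126 - 21360/19 - 1/19*6400) + 46087 = (122497/126 - 21360/19 - 6400/19) + 46087 = -1170317/2394 + 46087 = 109161961/2394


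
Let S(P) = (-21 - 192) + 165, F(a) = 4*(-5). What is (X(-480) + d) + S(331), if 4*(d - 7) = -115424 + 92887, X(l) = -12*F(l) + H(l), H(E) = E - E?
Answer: -21741/4 ≈ -5435.3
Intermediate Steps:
F(a) = -20
H(E) = 0
X(l) = 240 (X(l) = -12*(-20) + 0 = 240 + 0 = 240)
d = -22509/4 (d = 7 + (-115424 + 92887)/4 = 7 + (¼)*(-22537) = 7 - 22537/4 = -22509/4 ≈ -5627.3)
S(P) = -48 (S(P) = -213 + 165 = -48)
(X(-480) + d) + S(331) = (240 - 22509/4) - 48 = -21549/4 - 48 = -21741/4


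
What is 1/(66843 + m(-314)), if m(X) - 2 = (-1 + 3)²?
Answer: 1/66849 ≈ 1.4959e-5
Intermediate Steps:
m(X) = 6 (m(X) = 2 + (-1 + 3)² = 2 + 2² = 2 + 4 = 6)
1/(66843 + m(-314)) = 1/(66843 + 6) = 1/66849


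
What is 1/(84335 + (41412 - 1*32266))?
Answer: 1/93481 ≈ 1.0697e-5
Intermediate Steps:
1/(84335 + (41412 - 1*32266)) = 1/(84335 + (41412 - 32266)) = 1/(84335 + 9146) = 1/93481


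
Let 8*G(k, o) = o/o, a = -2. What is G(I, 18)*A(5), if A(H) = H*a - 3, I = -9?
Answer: -13/8 ≈ -1.6250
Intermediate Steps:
A(H) = -3 - 2*H (A(H) = H*(-2) - 3 = -2*H - 3 = -3 - 2*H)
G(k, o) = ⅛ (G(k, o) = (o/o)/8 = (⅛)*1 = ⅛)
G(I, 18)*A(5) = (-3 - 2*5)/8 = (-3 - 10)/8 = (⅛)*(-13) = -13/8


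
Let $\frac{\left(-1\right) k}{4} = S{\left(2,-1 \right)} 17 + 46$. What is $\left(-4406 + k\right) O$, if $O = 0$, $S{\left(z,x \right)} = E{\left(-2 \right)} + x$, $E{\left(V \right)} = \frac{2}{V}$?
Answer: $0$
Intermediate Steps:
$S{\left(z,x \right)} = -1 + x$ ($S{\left(z,x \right)} = \frac{2}{-2} + x = 2 \left(- \frac{1}{2}\right) + x = -1 + x$)
$k = -48$ ($k = - 4 \left(\left(-1 - 1\right) 17 + 46\right) = - 4 \left(\left(-2\right) 17 + 46\right) = - 4 \left(-34 + 46\right) = \left(-4\right) 12 = -48$)
$\left(-4406 + k\right) O = \left(-4406 - 48\right) 0 = \left(-4454\right) 0 = 0$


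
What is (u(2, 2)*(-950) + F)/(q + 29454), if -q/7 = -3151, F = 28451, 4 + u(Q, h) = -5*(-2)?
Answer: 22751/51511 ≈ 0.44167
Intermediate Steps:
u(Q, h) = 6 (u(Q, h) = -4 - 5*(-2) = -4 + 10 = 6)
q = 22057 (q = -7*(-3151) = 22057)
(u(2, 2)*(-950) + F)/(q + 29454) = (6*(-950) + 28451)/(22057 + 29454) = (-5700 + 28451)/51511 = 22751*(1/51511) = 22751/51511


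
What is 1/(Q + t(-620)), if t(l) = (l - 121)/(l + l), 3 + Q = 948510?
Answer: 1240/1176149421 ≈ 1.0543e-6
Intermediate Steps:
Q = 948507 (Q = -3 + 948510 = 948507)
t(l) = (-121 + l)/(2*l) (t(l) = (-121 + l)/((2*l)) = (-121 + l)*(1/(2*l)) = (-121 + l)/(2*l))
1/(Q + t(-620)) = 1/(948507 + (½)*(-121 - 620)/(-620)) = 1/(948507 + (½)*(-1/620)*(-741)) = 1/(948507 + 741/1240) = 1/(1176149421/1240) = 1240/1176149421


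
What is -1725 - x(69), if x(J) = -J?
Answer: -1656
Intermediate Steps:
-1725 - x(69) = -1725 - (-1)*69 = -1725 - 1*(-69) = -1725 + 69 = -1656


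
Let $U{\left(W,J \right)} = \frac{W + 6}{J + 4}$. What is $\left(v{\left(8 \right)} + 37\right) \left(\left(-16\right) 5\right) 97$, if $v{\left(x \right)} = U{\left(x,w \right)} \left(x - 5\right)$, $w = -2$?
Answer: $-450080$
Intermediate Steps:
$U{\left(W,J \right)} = \frac{6 + W}{4 + J}$
$v{\left(x \right)} = \left(-5 + x\right) \left(3 + \frac{x}{2}\right)$ ($v{\left(x \right)} = \frac{6 + x}{4 - 2} \left(x - 5\right) = \frac{6 + x}{2} \left(-5 + x\right) = \left(3 + \frac{x}{2}\right) \left(-5 + x\right) = \left(-5 + x\right) \left(3 + \frac{x}{2}\right)$)
$\left(v{\left(8 \right)} + 37\right) \left(\left(-16\right) 5\right) 97 = \left(\frac{\left(-5 + 8\right) \left(6 + 8\right)}{2} + 37\right) \left(\left(-16\right) 5\right) 97 = \left(\frac{1}{2} \cdot 3 \cdot 14 + 37\right) \left(-80\right) 97 = \left(21 + 37\right) \left(-80\right) 97 = 58 \left(-80\right) 97 = \left(-4640\right) 97 = -450080$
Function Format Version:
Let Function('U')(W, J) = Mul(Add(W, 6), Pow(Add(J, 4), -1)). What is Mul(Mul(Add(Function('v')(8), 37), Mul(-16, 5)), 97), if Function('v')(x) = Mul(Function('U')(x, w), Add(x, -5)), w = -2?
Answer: -450080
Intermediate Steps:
Function('U')(W, J) = Mul(Pow(Add(4, J), -1), Add(6, W)) (Function('U')(W, J) = Mul(Add(6, W), Pow(Add(4, J), -1)) = Mul(Pow(Add(4, J), -1), Add(6, W)))
Function('v')(x) = Mul(Add(-5, x), Add(3, Mul(Rational(1, 2), x))) (Function('v')(x) = Mul(Mul(Pow(Add(4, -2), -1), Add(6, x)), Add(x, -5)) = Mul(Mul(Pow(2, -1), Add(6, x)), Add(-5, x)) = Mul(Mul(Rational(1, 2), Add(6, x)), Add(-5, x)) = Mul(Add(3, Mul(Rational(1, 2), x)), Add(-5, x)) = Mul(Add(-5, x), Add(3, Mul(Rational(1, 2), x))))
Mul(Mul(Add(Function('v')(8), 37), Mul(-16, 5)), 97) = Mul(Mul(Add(Mul(Rational(1, 2), Add(-5, 8), Add(6, 8)), 37), Mul(-16, 5)), 97) = Mul(Mul(Add(Mul(Rational(1, 2), 3, 14), 37), -80), 97) = Mul(Mul(Add(21, 37), -80), 97) = Mul(Mul(58, -80), 97) = Mul(-4640, 97) = -450080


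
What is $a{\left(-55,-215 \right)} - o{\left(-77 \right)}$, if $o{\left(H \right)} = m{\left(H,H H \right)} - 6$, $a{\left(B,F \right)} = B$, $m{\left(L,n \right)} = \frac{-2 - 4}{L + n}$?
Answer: $- \frac{143371}{2926} \approx -48.999$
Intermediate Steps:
$m{\left(L,n \right)} = - \frac{6}{L + n}$
$o{\left(H \right)} = -6 - \frac{6}{H + H^{2}}$ ($o{\left(H \right)} = - \frac{6}{H + H H} - 6 = - \frac{6}{H + H^{2}} - 6 = -6 - \frac{6}{H + H^{2}}$)
$a{\left(-55,-215 \right)} - o{\left(-77 \right)} = -55 - \left(-6 - \frac{6}{-77 + \left(-77\right)^{2}}\right) = -55 - \left(-6 - \frac{6}{-77 + 5929}\right) = -55 - \left(-6 - \frac{6}{5852}\right) = -55 - \left(-6 - \frac{3}{2926}\right) = -55 - - \frac{17559}{2926} = -55 + \frac{17559}{2926} = - \frac{143371}{2926}$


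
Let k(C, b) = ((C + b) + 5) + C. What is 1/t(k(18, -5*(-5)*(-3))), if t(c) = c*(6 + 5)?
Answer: -1/374 ≈ -0.0026738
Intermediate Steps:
k(C, b) = 5 + b + 2*C (k(C, b) = (5 + C + b) + C = 5 + b + 2*C)
t(c) = 11*c (t(c) = c*11 = 11*c)
1/t(k(18, -5*(-5)*(-3))) = 1/(11*(5 - 5*(-5)*(-3) + 2*18)) = 1/(11*(5 + 25*(-3) + 36)) = 1/(11*(5 - 75 + 36)) = 1/(11*(-34)) = 1/(-374) = -1/374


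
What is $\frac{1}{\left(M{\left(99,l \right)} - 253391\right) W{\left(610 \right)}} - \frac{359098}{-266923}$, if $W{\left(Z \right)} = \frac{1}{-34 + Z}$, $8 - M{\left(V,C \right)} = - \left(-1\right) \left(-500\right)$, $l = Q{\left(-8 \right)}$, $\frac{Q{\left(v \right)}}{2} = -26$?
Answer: $\frac{90656031886}{67500289009} \approx 1.343$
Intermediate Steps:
$Q{\left(v \right)} = -52$ ($Q{\left(v \right)} = 2 \left(-26\right) = -52$)
$l = -52$
$M{\left(V,C \right)} = 508$ ($M{\left(V,C \right)} = 8 - - \left(-1\right) \left(-500\right) = 8 - \left(-1\right) 500 = 8 - -500 = 8 + 500 = 508$)
$\frac{1}{\left(M{\left(99,l \right)} - 253391\right) W{\left(610 \right)}} - \frac{359098}{-266923} = \frac{1}{\left(508 - 253391\right) \frac{1}{-34 + 610}} - \frac{359098}{-266923} = \frac{1}{\left(-252883\right) \frac{1}{576}} - - \frac{359098}{266923} = - \frac{\frac{1}{\frac{1}{576}}}{252883} + \frac{359098}{266923} = \left(- \frac{1}{252883}\right) 576 + \frac{359098}{266923} = - \frac{576}{252883} + \frac{359098}{266923} = \frac{90656031886}{67500289009}$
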